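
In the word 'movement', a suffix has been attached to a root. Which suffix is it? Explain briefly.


The word 'movement' = 'move' (root) + '-ment' (suffix). The suffix is '-ment'.

ment


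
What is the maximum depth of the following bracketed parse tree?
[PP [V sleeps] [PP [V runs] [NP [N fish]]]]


Count bracket nesting levels:
'[' at pos 0: depth = 1
'[' at pos 4: depth = 2
'[' at pos 15: depth = 2
'[' at pos 19: depth = 3
'[' at pos 28: depth = 3
'[' at pos 32: depth = 4
Maximum depth reached: 4

4


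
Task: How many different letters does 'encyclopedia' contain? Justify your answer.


Unique letters in 'encyclopedia': {a, c, d, e, i, l, n, o, p, y} = 10 distinct letters.

10


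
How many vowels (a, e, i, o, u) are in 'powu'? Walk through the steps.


Vowels in 'powu': o, u = 2 vowels.

2


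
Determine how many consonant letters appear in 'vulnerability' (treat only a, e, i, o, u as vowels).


Consonants in 'vulnerability': v, l, n, r, b, l, t, y = 8 consonants.

8


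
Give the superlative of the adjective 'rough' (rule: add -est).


Apply superlative formation (add -est): 'rough' -> 'roughest'.

roughest


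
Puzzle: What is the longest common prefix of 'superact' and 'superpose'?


Compare from the start: 5 characters match: 'super'. Mismatch at position 6: 'a' vs 'p'.

super


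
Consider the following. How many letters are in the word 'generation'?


Spell out 'generation' and number each letter: g(1), e(2), n(3), e(4), r(5), a(6), t(7), i(8), o(9), n(10). Total: 10 letters.

10


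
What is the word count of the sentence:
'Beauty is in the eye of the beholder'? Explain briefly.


Split into words: Beauty | is | in | the | eye | of | the | beholder = 8 words.

8


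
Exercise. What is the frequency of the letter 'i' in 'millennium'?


Letter 'i' in 'millennium': found at position(s) 2, 8 = 2 occurrence(s).

2


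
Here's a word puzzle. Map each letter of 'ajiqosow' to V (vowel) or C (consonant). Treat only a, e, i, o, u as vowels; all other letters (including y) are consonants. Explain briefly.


Letter mapping: a = V, j = C, i = V, q = C, o = V, s = C, o = V, w = C.

VCVCVCVC


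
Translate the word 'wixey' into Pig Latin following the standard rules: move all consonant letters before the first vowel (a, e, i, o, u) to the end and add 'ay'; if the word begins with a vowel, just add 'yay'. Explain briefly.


'wixey': move consonant cluster 'w' to end and add 'ay': 'ixeyway'.

ixeyway


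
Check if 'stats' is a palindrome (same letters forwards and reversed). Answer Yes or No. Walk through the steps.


Forward: 'stats'
Reversed: 'stats'
They are identical.

Yes


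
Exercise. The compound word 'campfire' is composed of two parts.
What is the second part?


Split 'campfire' into 'camp' + 'fire'. The second part is 'fire'.

fire


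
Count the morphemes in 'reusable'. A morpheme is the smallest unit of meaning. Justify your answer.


Decomposition: re- (prefix) + use (root) + -able (suffix) = 3 morpheme(s)

3 morphemes


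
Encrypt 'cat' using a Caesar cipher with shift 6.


Shift each letter by 6: c -> i, a -> g, t -> z. Result: 'igz'.

igz


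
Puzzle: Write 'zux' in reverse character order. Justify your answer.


Reverse 'zux' character by character: 'xuz'.

xuz


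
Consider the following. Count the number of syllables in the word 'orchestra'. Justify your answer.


Break 'orchestra' into syllables: or-ches-tra -> or | ches | tra = 3 syllables

3 syllables


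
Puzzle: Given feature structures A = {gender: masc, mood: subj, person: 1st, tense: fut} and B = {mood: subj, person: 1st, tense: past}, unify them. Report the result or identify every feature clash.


Compare features:
gender: A=masc vs B=_ -> unified: masc
mood: A=subj vs B=subj -> unified: subj
person: A=1st vs B=1st -> unified: 1st
tense: A=fut vs B=past -> CLASH
Clash detected on feature 'tense' (fut vs past); unification fails.

CLASH on 'tense' (fut vs past)


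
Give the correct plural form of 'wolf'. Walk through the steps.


Apply rule: Change -f to -ves. 'wolf' becomes 'wolves'.

wolves


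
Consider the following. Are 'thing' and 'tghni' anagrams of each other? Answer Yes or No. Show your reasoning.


Sorted letters of 'thing': 'ghint'
Sorted letters of 'tghni': 'ghint'
They match.

Yes


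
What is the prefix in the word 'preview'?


The word 'preview' = 'pre' (prefix) + 'view' (root). The prefix is 'pre'.

pre


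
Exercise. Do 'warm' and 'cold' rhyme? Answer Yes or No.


Rime (stressed vowel + following sounds) of 'warm': -arm = /ɔːrm/
Rime of 'cold': -old = /oʊld/
/ɔːrm/ and /oʊld/ are different ending sounds, so the words do not rhyme.

No


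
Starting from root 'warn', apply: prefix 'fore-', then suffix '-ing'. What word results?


Step 1: Add prefix 'fore-' to 'warn' = 'forewarn'
Step 2: Add suffix '-ing' to 'forewarn' = 'forewarning'

forewarning


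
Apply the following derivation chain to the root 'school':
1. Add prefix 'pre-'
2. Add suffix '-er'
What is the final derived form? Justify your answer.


Step 1: Add prefix 'pre-' to 'school' = 'preschool'
Step 2: Add suffix '-er' to 'preschool' = 'preschooler'

preschooler


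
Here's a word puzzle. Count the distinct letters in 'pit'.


Unique letters in 'pit': {i, p, t} = 3 distinct letters.

3


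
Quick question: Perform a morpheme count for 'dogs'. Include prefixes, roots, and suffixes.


Decomposition: dog (root) + -s (plural) = 2 morpheme(s)

2 morphemes


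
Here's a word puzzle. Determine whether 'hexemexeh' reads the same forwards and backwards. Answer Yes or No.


Forward: 'hexemexeh'
Reversed: 'hexemexeh'
They are identical.

Yes


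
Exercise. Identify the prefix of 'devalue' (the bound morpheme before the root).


The word 'devalue' = 'de' (prefix) + 'value' (root). The prefix is 'de'.

de


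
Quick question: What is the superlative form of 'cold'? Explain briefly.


Apply superlative formation (add -est): 'cold' -> 'coldest'.

coldest


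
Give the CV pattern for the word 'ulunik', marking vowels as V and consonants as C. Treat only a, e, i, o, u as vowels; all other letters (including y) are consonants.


Letter mapping: u = V, l = C, u = V, n = C, i = V, k = C.

VCVCVC


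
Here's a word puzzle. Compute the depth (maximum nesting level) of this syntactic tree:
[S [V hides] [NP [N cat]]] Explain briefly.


Count bracket nesting levels:
'[' at pos 0: depth = 1
'[' at pos 3: depth = 2
'[' at pos 13: depth = 2
'[' at pos 17: depth = 3
Maximum depth reached: 3

3


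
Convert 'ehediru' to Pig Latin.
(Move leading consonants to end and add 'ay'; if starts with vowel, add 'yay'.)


'ehediru' starts with a vowel, so add 'yay': 'ehediruyay'.

ehediruyay


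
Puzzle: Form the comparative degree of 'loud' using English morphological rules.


Apply comparative formation (add -er): 'loud' -> 'louder'.

louder


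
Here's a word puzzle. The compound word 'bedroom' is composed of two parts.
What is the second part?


Split 'bedroom' into 'bed' + 'room'. The second part is 'room'.

room


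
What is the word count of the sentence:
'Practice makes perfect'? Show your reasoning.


Split into words: Practice | makes | perfect = 3 words.

3


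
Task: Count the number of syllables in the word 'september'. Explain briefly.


Break 'september' into syllables: sep-tem-ber -> sep | tem | ber = 3 syllables

3 syllables


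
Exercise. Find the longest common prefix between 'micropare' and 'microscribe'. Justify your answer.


Compare from the start: 5 characters match: 'micro'. Mismatch at position 6: 'p' vs 's'.

micro


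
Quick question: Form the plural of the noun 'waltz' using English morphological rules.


Apply rule: Add -es (sibilant/fricative ending). 'waltz' becomes 'waltzes'.

waltzes


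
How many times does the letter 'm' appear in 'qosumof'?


Letter 'm' in 'qosumof': found at position(s) 5 = 1 occurrence(s).

1


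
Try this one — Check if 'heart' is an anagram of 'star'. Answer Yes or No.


Sorted letters of 'heart': 'aehrt'
Sorted letters of 'star': 'arst'
They do not match.

No


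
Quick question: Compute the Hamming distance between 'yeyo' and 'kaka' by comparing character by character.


Alignment:
Position 1: 'y' vs 'k' = DIFFER
Position 2: 'e' vs 'a' = DIFFER
Position 3: 'y' vs 'k' = DIFFER
Position 4: 'o' vs 'a' = DIFFER
Total differences: 4

4


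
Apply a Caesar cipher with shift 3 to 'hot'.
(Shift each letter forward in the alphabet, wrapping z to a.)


Shift each letter by 3: h -> k, o -> r, t -> w. Result: 'krw'.

krw


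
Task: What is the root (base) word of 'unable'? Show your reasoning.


Remove prefix 'un' from 'unable' to get root 'able'.

able


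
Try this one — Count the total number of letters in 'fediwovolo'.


Spell out 'fediwovolo' and number each letter: f(1), e(2), d(3), i(4), w(5), o(6), v(7), o(8), l(9), o(10). Total: 10 letters.

10


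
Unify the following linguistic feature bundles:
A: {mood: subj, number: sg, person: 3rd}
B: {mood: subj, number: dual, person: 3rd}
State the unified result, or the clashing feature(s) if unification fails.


Compare features:
mood: A=subj vs B=subj -> unified: subj
number: A=sg vs B=dual -> CLASH
person: A=3rd vs B=3rd -> unified: 3rd
Clash detected on feature 'number' (sg vs dual); unification fails.

CLASH on 'number' (sg vs dual)


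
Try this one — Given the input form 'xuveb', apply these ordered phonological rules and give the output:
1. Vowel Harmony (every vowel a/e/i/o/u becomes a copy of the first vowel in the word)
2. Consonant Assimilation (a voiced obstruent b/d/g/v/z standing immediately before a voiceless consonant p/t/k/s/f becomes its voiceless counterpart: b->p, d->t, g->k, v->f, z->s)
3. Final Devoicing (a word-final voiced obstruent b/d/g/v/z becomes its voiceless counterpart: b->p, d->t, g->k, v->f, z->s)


Starting form: 'xuveb'
Rule 1: Vowel Harmony: all vowels become 'u' (matching first vowel). 'xuveb' -> 'xuvub'
Rule 2: Consonant Assimilation: no voiced obstruent (b/d/g/v/z) stands immediately before a voiceless consonant (p/t/k/s/f). No change.
Rule 3: Final Devoicing: word-final voiced obstruent 'b' becomes voiceless 'p'. 'xuvub' -> 'xuvup'
Final form: 'xuvup'

xuvup


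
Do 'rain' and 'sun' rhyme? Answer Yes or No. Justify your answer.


Rime (stressed vowel + following sounds) of 'rain': -ain = /eɪn/
Rime of 'sun': -un = /ʌn/
/eɪn/ and /ʌn/ are different ending sounds, so the words do not rhyme.

No


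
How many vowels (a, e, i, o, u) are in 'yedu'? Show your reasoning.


Vowels in 'yedu': e, u = 2 vowels.

2


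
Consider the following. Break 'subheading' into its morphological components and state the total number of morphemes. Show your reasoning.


Step 1: Identify prefix: 'sub' (meaning: below)
Step 2: Identify root: 'head'
Step 3: Identify suffix(es): 'ing'
Decomposition: sub- (prefix: below) + head (root) + -ing (suffix: ongoing/result)
Total morphemes: 3

3 morphemes (sub- (prefix: below) + head (root) + -ing (suffix: ongoing/result))


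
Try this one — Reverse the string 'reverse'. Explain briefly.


Reverse 'reverse' character by character: 'esrever'.

esrever


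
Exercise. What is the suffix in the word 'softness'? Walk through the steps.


The word 'softness' = 'soft' (root) + '-ness' (suffix). The suffix is '-ness'.

ness


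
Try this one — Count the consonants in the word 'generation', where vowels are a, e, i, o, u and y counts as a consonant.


Consonants in 'generation': g, n, r, t, n = 5 consonants.

5


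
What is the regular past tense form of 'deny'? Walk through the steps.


Apply rule: Change -y to -ied. 'deny' becomes 'denied'.

denied


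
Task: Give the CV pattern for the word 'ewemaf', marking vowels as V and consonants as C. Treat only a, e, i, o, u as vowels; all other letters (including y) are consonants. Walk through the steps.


Letter mapping: e = V, w = C, e = V, m = C, a = V, f = C.

VCVCVC


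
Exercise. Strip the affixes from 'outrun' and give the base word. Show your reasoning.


Remove prefix 'out' from 'outrun' to get root 'run'.

run


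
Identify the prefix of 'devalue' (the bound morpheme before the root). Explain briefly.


The word 'devalue' = 'de' (prefix) + 'value' (root). The prefix is 'de'.

de


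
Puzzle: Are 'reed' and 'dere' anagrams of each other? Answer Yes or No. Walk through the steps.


Sorted letters of 'reed': 'deer'
Sorted letters of 'dere': 'deer'
They match.

Yes


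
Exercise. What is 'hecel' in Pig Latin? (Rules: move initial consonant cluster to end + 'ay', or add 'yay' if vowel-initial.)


'hecel': move consonant cluster 'h' to end and add 'ay': 'ecelhay'.

ecelhay


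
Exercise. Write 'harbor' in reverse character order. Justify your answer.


Reverse 'harbor' character by character: 'robrah'.

robrah


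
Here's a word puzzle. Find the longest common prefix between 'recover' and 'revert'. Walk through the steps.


Compare from the start: 2 characters match: 're'. Mismatch at position 3: 'c' vs 'v'.

re


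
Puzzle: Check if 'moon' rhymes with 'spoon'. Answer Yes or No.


Rime (stressed vowel + following sounds) of 'moon': -oon = /uːn/
Rime of 'spoon': -oon = /uːn/
/uːn/ and /uːn/ are the same ending sound, so the words rhyme.

Yes


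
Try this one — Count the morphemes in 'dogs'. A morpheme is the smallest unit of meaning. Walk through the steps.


Decomposition: dog (root) + -s (plural) = 2 morpheme(s)

2 morphemes


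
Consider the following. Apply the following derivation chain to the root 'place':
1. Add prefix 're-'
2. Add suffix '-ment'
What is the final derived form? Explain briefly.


Step 1: Add prefix 're-' to 'place' = 'replace'
Step 2: Add suffix '-ment' to 'replace' = 'replacement'

replacement


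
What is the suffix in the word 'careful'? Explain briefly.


The word 'careful' = 'care' (root) + '-ful' (suffix). The suffix is '-ful'.

ful


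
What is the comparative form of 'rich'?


Apply comparative formation (add -er): 'rich' -> 'richer'.

richer


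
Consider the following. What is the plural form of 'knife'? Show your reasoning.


Apply rule: Change -fe to -ves. 'knife' becomes 'knives'.

knives


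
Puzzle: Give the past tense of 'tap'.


Apply rule: Double final consonant and add -ed. 'tap' becomes 'tapped'.

tapped


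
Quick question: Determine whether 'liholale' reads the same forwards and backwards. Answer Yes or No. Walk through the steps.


Forward: 'liholale'
Reversed: 'elalohil'
They differ.

No


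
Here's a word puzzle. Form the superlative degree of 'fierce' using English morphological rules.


Apply superlative formation (ends in e: add -st): 'fierce' -> 'fiercest'.

fiercest


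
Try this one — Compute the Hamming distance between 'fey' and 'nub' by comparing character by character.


Alignment:
Position 1: 'f' vs 'n' = DIFFER
Position 2: 'e' vs 'u' = DIFFER
Position 3: 'y' vs 'b' = DIFFER
Total differences: 3

3


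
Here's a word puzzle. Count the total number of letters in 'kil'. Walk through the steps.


Spell out 'kil' and number each letter: k(1), i(2), l(3). Total: 3 letters.

3


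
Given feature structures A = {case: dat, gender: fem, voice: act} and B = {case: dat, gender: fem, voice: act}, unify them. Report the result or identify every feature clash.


Compare features:
case: A=dat vs B=dat -> unified: dat
gender: A=fem vs B=fem -> unified: fem
voice: A=act vs B=act -> unified: act
No clashes found.

Unified: {case: dat, gender: fem, voice: act}


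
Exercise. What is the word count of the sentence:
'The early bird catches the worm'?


Split into words: The | early | bird | catches | the | worm = 6 words.

6


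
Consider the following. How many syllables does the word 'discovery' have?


Break 'discovery' into syllables: dis-cov-er-y -> dis | cov | er | y = 4 syllables

4 syllables


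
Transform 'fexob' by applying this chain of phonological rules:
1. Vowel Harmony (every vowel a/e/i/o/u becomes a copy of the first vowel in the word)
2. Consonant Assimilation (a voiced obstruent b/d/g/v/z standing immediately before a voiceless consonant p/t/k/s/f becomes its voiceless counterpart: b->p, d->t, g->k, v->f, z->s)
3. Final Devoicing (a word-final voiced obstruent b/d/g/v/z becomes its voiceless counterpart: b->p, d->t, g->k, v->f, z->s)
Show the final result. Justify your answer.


Starting form: 'fexob'
Rule 1: Vowel Harmony: all vowels become 'e' (matching first vowel). 'fexob' -> 'fexeb'
Rule 2: Consonant Assimilation: no voiced obstruent (b/d/g/v/z) stands immediately before a voiceless consonant (p/t/k/s/f). No change.
Rule 3: Final Devoicing: word-final voiced obstruent 'b' becomes voiceless 'p'. 'fexeb' -> 'fexep'
Final form: 'fexep'

fexep


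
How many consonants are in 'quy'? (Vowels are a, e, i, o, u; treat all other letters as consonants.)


Consonants in 'quy': q, y = 2 consonants.

2


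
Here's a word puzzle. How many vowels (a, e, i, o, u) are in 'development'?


Vowels in 'development': e, e, o, e = 4 vowels.

4


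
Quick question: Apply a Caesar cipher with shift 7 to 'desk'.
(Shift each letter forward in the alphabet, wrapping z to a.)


Shift each letter by 7: d -> k, e -> l, s -> z, k -> r. Result: 'klzr'.

klzr


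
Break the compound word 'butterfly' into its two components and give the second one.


Split 'butterfly' into 'butter' + 'fly'. The second part is 'fly'.

fly


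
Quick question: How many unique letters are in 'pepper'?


Unique letters in 'pepper': {e, p, r} = 3 distinct letters.

3


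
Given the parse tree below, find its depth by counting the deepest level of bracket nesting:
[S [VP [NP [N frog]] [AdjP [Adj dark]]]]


Count bracket nesting levels:
'[' at pos 0: depth = 1
'[' at pos 3: depth = 2
'[' at pos 7: depth = 3
'[' at pos 11: depth = 4
'[' at pos 21: depth = 3
'[' at pos 27: depth = 4
Maximum depth reached: 4

4


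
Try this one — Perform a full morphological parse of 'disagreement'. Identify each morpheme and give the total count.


Step 1: Identify prefix: 'dis' (meaning: not/apart)
Step 2: Identify root: 'agree'
Step 3: Identify suffix(es): 'ment'
Decomposition: dis- (prefix: not/apart) + agree (root) + -ment (suffix: action/result)
Total morphemes: 3

3 morphemes (dis- (prefix: not/apart) + agree (root) + -ment (suffix: action/result))


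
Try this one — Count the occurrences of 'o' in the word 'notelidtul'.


Letter 'o' in 'notelidtul': found at position(s) 2 = 1 occurrence(s).

1


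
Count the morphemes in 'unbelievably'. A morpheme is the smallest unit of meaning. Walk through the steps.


Decomposition: un- (prefix) + believe (root) + -able (suffix) + -ly (suffix) = 4 morpheme(s)

4 morphemes


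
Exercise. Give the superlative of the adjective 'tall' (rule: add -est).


Apply superlative formation (add -est): 'tall' -> 'tallest'.

tallest


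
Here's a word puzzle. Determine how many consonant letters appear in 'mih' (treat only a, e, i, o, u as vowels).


Consonants in 'mih': m, h = 2 consonants.

2


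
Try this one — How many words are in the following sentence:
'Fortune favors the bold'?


Split into words: Fortune | favors | the | bold = 4 words.

4


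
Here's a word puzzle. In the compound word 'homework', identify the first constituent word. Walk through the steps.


Split 'homework' into 'home' + 'work'. The first part is 'home'.

home


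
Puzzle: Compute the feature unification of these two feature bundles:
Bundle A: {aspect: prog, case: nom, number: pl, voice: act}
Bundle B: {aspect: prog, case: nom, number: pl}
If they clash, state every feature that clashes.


Compare features:
aspect: A=prog vs B=prog -> unified: prog
case: A=nom vs B=nom -> unified: nom
number: A=pl vs B=pl -> unified: pl
voice: A=act vs B=_ -> unified: act
No clashes found.

Unified: {aspect: prog, case: nom, number: pl, voice: act}


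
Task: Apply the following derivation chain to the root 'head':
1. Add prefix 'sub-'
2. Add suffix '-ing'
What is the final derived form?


Step 1: Add prefix 'sub-' to 'head' = 'subhead'
Step 2: Add suffix '-ing' to 'subhead' = 'subheading'

subheading


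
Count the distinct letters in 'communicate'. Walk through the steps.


Unique letters in 'communicate': {a, c, e, i, m, n, o, t, u} = 9 distinct letters.

9


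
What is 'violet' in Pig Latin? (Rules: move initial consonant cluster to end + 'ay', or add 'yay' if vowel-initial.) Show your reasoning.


'violet': move consonant cluster 'v' to end and add 'ay': 'ioletvay'.

ioletvay


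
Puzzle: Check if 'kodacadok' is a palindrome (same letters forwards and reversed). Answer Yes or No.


Forward: 'kodacadok'
Reversed: 'kodacadok'
They are identical.

Yes


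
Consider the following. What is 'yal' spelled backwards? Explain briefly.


Reverse 'yal' character by character: 'lay'.

lay


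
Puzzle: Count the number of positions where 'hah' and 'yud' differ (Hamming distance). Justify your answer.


Alignment:
Position 1: 'h' vs 'y' = DIFFER
Position 2: 'a' vs 'u' = DIFFER
Position 3: 'h' vs 'd' = DIFFER
Total differences: 3

3


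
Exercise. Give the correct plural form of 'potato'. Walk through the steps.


Apply rule: Add -es (consonant + o). 'potato' becomes 'potatoes'.

potatoes


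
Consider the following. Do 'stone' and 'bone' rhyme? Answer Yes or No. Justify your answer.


Rime (stressed vowel + following sounds) of 'stone': -one = /oʊn/
Rime of 'bone': -one = /oʊn/
/oʊn/ and /oʊn/ are the same ending sound, so the words rhyme.

Yes


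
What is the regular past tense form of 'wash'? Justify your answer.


Apply rule: Add -ed. 'wash' becomes 'washed'.

washed


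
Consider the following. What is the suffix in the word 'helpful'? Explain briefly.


The word 'helpful' = 'help' (root) + '-ful' (suffix). The suffix is '-ful'.

ful


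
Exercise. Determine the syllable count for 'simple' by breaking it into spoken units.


Break 'simple' into syllables: sim-ple -> sim | ple = 2 syllables

2 syllables


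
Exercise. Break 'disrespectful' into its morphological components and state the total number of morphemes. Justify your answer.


Step 1: Identify prefix: 'dis' (meaning: not/apart)
Step 2: Identify root: 'respect'
Step 3: Identify suffix(es): 'ful'
Decomposition: dis- (prefix: not/apart) + respect (root) + -ful (suffix: full of)
Total morphemes: 3

3 morphemes (dis- (prefix: not/apart) + respect (root) + -ful (suffix: full of))


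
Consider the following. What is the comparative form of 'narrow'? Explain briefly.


Apply comparative formation (add -er): 'narrow' -> 'narrower'.

narrower


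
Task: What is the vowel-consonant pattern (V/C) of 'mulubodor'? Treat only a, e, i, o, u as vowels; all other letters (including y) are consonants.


Letter mapping: m = C, u = V, l = C, u = V, b = C, o = V, d = C, o = V, r = C.

CVCVCVCVC


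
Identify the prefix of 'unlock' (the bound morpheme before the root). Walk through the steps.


The word 'unlock' = 'un' (prefix) + 'lock' (root). The prefix is 'un'.

un


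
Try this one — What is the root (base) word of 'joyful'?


Remove suffix '-ful' from 'joyful' to get root 'joy'.

joy


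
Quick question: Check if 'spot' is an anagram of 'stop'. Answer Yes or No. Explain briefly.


Sorted letters of 'spot': 'opst'
Sorted letters of 'stop': 'opst'
They match.

Yes


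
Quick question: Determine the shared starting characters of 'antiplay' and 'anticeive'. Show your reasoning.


Compare from the start: 4 characters match: 'anti'. Mismatch at position 5: 'p' vs 'c'.

anti


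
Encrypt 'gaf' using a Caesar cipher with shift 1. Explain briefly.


Shift each letter by 1: g -> h, a -> b, f -> g. Result: 'hbg'.

hbg


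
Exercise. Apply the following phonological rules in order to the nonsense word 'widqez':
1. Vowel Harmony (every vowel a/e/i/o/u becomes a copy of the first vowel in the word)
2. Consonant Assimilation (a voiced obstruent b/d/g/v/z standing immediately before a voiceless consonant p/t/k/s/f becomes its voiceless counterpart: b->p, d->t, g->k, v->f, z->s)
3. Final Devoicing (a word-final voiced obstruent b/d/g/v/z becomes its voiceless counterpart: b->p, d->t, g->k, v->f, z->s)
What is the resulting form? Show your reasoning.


Starting form: 'widqez'
Rule 1: Vowel Harmony: all vowels become 'i' (matching first vowel). 'widqez' -> 'widqiz'
Rule 2: Consonant Assimilation: no voiced obstruent (b/d/g/v/z) stands immediately before a voiceless consonant (p/t/k/s/f). No change.
Rule 3: Final Devoicing: word-final voiced obstruent 'z' becomes voiceless 's'. 'widqiz' -> 'widqis'
Final form: 'widqis'

widqis


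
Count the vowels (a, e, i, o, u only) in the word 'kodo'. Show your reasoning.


Vowels in 'kodo': o, o = 2 vowels.

2


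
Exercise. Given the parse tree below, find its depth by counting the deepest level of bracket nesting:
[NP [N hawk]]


Count bracket nesting levels:
'[' at pos 0: depth = 1
'[' at pos 4: depth = 2
Maximum depth reached: 2

2


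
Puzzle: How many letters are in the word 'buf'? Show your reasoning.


Spell out 'buf' and number each letter: b(1), u(2), f(3). Total: 3 letters.

3


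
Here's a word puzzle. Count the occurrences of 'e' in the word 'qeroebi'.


Letter 'e' in 'qeroebi': found at position(s) 2, 5 = 2 occurrence(s).

2


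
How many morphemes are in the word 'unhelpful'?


Decomposition: un- (prefix) + help (root) + -ful (suffix) = 3 morpheme(s)

3 morphemes


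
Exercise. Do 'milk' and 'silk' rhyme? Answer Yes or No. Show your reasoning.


Rime (stressed vowel + following sounds) of 'milk': -ilk = /ɪlk/
Rime of 'silk': -ilk = /ɪlk/
/ɪlk/ and /ɪlk/ are the same ending sound, so the words rhyme.

Yes


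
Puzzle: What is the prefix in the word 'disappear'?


The word 'disappear' = 'dis' (prefix) + 'appear' (root). The prefix is 'dis'.

dis


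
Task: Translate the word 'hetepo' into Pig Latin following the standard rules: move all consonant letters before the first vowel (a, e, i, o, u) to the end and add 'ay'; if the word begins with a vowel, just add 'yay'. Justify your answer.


'hetepo': move consonant cluster 'h' to end and add 'ay': 'etepohay'.

etepohay


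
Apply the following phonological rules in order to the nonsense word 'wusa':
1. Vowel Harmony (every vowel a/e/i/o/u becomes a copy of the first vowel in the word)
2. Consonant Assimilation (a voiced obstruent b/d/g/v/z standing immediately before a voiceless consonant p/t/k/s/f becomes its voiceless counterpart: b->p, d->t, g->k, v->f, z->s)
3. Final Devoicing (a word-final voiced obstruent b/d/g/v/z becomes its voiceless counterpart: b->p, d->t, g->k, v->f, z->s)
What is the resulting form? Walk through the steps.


Starting form: 'wusa'
Rule 1: Vowel Harmony: all vowels become 'u' (matching first vowel). 'wusa' -> 'wusu'
Rule 2: Consonant Assimilation: no voiced obstruent (b/d/g/v/z) stands immediately before a voiceless consonant (p/t/k/s/f). No change.
Rule 3: Final Devoicing: the word ends in the vowel 'u', not a consonant. No change.
Final form: 'wusu'

wusu


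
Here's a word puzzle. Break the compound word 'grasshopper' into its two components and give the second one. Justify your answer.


Split 'grasshopper' into 'grass' + 'hopper'. The second part is 'hopper'.

hopper


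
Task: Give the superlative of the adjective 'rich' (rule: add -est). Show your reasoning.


Apply superlative formation (add -est): 'rich' -> 'richest'.

richest


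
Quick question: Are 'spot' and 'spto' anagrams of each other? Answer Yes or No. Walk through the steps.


Sorted letters of 'spot': 'opst'
Sorted letters of 'spto': 'opst'
They match.

Yes


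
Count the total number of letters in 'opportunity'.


Spell out 'opportunity' and number each letter: o(1), p(2), p(3), o(4), r(5), t(6), u(7), n(8), i(9), t(10), y(11). Total: 11 letters.

11


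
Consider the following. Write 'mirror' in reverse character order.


Reverse 'mirror' character by character: 'rorrim'.

rorrim


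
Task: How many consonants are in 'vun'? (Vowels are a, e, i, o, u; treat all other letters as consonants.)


Consonants in 'vun': v, n = 2 consonants.

2


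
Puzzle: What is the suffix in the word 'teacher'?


The word 'teacher' = 'teach' (root) + '-er' (suffix). The suffix is '-er'.

er


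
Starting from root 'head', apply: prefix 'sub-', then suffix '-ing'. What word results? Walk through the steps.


Step 1: Add prefix 'sub-' to 'head' = 'subhead'
Step 2: Add suffix '-ing' to 'subhead' = 'subheading'

subheading


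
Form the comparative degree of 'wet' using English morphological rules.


Apply comparative formation (double final consonant, add -er): 'wet' -> 'wetter'.

wetter


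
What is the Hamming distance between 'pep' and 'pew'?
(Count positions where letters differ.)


Alignment:
Position 1: 'p' vs 'p' = match
Position 2: 'e' vs 'e' = match
Position 3: 'p' vs 'w' = DIFFER
Total differences: 1

1


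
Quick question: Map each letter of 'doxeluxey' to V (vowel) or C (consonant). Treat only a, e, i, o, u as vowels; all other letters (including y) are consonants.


Letter mapping: d = C, o = V, x = C, e = V, l = C, u = V, x = C, e = V, y = C.

CVCVCVCVC


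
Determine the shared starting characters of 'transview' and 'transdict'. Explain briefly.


Compare from the start: 5 characters match: 'trans'. Mismatch at position 6: 'v' vs 'd'.

trans


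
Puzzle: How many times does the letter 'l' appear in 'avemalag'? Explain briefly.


Letter 'l' in 'avemalag': found at position(s) 6 = 1 occurrence(s).

1


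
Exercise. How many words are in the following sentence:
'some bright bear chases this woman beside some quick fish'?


Split into words: some | bright | bear | chases | this | woman | beside | some | quick | fish = 10 words.

10


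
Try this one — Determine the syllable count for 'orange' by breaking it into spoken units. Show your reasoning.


Break 'orange' into syllables: or-ange -> or | ange = 2 syllables

2 syllables


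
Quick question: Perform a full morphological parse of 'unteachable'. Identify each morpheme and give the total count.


Step 1: Identify prefix: 'un' (meaning: not/reverse)
Step 2: Identify root: 'teach'
Step 3: Identify suffix(es): 'able'
Decomposition: un- (prefix: not/reverse) + teach (root) + -able (suffix: capable of)
Total morphemes: 3

3 morphemes (un- (prefix: not/reverse) + teach (root) + -able (suffix: capable of))


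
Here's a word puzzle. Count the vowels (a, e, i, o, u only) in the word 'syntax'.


Vowels in 'syntax': a = 1 vowels.

1


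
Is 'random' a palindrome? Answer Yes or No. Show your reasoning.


Forward: 'random'
Reversed: 'modnar'
They differ.

No


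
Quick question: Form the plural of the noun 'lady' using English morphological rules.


Apply rule: Change -y to -ies (consonant + y). 'lady' becomes 'ladies'.

ladies


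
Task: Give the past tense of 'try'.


Apply rule: Change -y to -ied. 'try' becomes 'tried'.

tried


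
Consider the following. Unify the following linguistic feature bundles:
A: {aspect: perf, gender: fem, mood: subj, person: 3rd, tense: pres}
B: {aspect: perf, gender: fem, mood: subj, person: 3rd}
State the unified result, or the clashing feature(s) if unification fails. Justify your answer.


Compare features:
aspect: A=perf vs B=perf -> unified: perf
gender: A=fem vs B=fem -> unified: fem
mood: A=subj vs B=subj -> unified: subj
person: A=3rd vs B=3rd -> unified: 3rd
tense: A=pres vs B=_ -> unified: pres
No clashes found.

Unified: {aspect: perf, gender: fem, mood: subj, person: 3rd, tense: pres}


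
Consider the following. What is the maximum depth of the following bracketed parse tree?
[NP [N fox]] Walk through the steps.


Count bracket nesting levels:
'[' at pos 0: depth = 1
'[' at pos 4: depth = 2
Maximum depth reached: 2

2


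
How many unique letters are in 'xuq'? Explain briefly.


Unique letters in 'xuq': {q, u, x} = 3 distinct letters.

3


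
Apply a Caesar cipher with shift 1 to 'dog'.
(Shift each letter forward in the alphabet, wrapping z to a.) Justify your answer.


Shift each letter by 1: d -> e, o -> p, g -> h. Result: 'eph'.

eph


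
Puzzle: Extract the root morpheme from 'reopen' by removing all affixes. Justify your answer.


Remove prefix 're' from 'reopen' to get root 'open'.

open


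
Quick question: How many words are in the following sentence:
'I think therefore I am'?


Split into words: I | think | therefore | I | am = 5 words.

5


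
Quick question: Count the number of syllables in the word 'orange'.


Break 'orange' into syllables: or-ange -> or | ange = 2 syllables

2 syllables


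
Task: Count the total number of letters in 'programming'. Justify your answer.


Spell out 'programming' and number each letter: p(1), r(2), o(3), g(4), r(5), a(6), m(7), m(8), i(9), n(10), g(11). Total: 11 letters.

11


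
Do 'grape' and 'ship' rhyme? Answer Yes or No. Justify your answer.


Rime (stressed vowel + following sounds) of 'grape': -ape = /eɪp/
Rime of 'ship': -ip = /ɪp/
/eɪp/ and /ɪp/ are different ending sounds, so the words do not rhyme.

No


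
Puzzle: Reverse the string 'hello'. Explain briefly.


Reverse 'hello' character by character: 'olleh'.

olleh


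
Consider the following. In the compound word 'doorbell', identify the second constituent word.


Split 'doorbell' into 'door' + 'bell'. The second part is 'bell'.

bell


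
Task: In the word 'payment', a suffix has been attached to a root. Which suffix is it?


The word 'payment' = 'pay' (root) + '-ment' (suffix). The suffix is '-ment'.

ment


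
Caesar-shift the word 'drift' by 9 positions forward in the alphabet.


Shift each letter by 9: d -> m, r -> a, i -> r, f -> o, t -> c. Result: 'maroc'.

maroc


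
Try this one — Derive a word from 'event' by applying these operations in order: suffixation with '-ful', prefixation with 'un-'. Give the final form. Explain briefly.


Step 1: Add suffix '-ful' to 'event' = 'eventful'
Step 2: Add prefix 'un-' to 'eventful' = 'uneventful'

uneventful


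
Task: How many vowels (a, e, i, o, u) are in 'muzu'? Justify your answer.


Vowels in 'muzu': u, u = 2 vowels.

2


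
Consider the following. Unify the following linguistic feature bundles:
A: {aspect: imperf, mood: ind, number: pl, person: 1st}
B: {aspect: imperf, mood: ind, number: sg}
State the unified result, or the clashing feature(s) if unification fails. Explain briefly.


Compare features:
aspect: A=imperf vs B=imperf -> unified: imperf
mood: A=ind vs B=ind -> unified: ind
number: A=pl vs B=sg -> CLASH
person: A=1st vs B=_ -> unified: 1st
Clash detected on feature 'number' (pl vs sg); unification fails.

CLASH on 'number' (pl vs sg)


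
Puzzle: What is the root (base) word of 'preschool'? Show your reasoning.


Remove prefix 'pre' from 'preschool' to get root 'school'.

school


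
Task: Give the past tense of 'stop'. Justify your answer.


Apply rule: Double final consonant and add -ed. 'stop' becomes 'stopped'.

stopped


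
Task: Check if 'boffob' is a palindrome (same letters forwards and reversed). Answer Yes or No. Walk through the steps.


Forward: 'boffob'
Reversed: 'boffob'
They are identical.

Yes


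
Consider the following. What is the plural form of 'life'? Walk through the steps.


Apply rule: Change -fe to -ves. 'life' becomes 'lives'.

lives


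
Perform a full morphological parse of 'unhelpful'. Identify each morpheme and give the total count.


Step 1: Identify prefix: 'un' (meaning: not/reverse)
Step 2: Identify root: 'help'
Step 3: Identify suffix(es): 'ful'
Decomposition: un- (prefix: not/reverse) + help (root) + -ful (suffix: full of)
Total morphemes: 3

3 morphemes (un- (prefix: not/reverse) + help (root) + -ful (suffix: full of))


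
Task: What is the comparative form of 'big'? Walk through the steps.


Apply comparative formation (double final consonant, add -er): 'big' -> 'bigger'.

bigger


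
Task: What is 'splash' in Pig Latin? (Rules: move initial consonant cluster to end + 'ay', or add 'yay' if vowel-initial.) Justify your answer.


'splash': move consonant cluster 'spl' to end and add 'ay': 'ashsplay'.

ashsplay


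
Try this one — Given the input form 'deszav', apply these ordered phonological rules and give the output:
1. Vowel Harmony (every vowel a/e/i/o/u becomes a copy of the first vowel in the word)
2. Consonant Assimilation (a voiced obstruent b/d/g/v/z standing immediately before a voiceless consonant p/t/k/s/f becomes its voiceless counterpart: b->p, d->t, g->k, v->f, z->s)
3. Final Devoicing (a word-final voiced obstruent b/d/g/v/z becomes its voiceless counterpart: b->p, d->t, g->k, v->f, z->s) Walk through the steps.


Starting form: 'deszav'
Rule 1: Vowel Harmony: all vowels become 'e' (matching first vowel). 'deszav' -> 'deszev'
Rule 2: Consonant Assimilation: no voiced obstruent (b/d/g/v/z) stands immediately before a voiceless consonant (p/t/k/s/f). No change.
Rule 3: Final Devoicing: word-final voiced obstruent 'v' becomes voiceless 'f'. 'deszev' -> 'deszef'
Final form: 'deszef'

deszef


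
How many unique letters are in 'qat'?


Unique letters in 'qat': {a, q, t} = 3 distinct letters.

3


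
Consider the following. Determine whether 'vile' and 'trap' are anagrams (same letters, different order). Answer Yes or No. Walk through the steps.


Sorted letters of 'vile': 'eilv'
Sorted letters of 'trap': 'aprt'
They do not match.

No


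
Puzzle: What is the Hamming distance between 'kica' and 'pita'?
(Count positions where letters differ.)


Alignment:
Position 1: 'k' vs 'p' = DIFFER
Position 2: 'i' vs 'i' = match
Position 3: 'c' vs 't' = DIFFER
Position 4: 'a' vs 'a' = match
Total differences: 2

2


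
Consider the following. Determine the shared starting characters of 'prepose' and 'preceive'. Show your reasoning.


Compare from the start: 3 characters match: 'pre'. Mismatch at position 4: 'p' vs 'c'.

pre


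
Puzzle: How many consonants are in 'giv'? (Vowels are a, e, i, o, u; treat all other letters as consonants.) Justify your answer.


Consonants in 'giv': g, v = 2 consonants.

2


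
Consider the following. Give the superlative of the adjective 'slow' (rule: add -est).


Apply superlative formation (add -est): 'slow' -> 'slowest'.

slowest


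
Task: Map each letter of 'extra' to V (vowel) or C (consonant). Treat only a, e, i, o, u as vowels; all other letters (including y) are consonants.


Letter mapping: e = V, x = C, t = C, r = C, a = V.

VCCCV


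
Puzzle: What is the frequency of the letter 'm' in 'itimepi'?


Letter 'm' in 'itimepi': found at position(s) 4 = 1 occurrence(s).

1


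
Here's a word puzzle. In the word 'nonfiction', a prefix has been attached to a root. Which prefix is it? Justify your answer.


The word 'nonfiction' = 'non' (prefix) + 'fiction' (root). The prefix is 'non'.

non


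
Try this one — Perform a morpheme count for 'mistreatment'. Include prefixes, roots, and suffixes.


Decomposition: mis- (prefix) + treat (root) + -ment (suffix) = 3 morpheme(s)

3 morphemes


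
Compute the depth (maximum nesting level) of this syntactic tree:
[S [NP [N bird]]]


Count bracket nesting levels:
'[' at pos 0: depth = 1
'[' at pos 3: depth = 2
'[' at pos 7: depth = 3
Maximum depth reached: 3

3
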